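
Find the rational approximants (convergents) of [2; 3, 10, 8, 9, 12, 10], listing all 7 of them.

2/1, 7/3, 72/31, 583/251, 5319/2290, 64411/27731, 649429/279600

Using the convergent recurrence p_i = a_i*p_{i-1} + p_{i-2}, q_i = a_i*q_{i-1} + q_{i-2} with p_{-2}=0, p_{-1}=1, q_{-2}=1, q_{-1}=0:
  i=0: a_0=2, p_0 = 2*1 + 0 = 2, q_0 = 2*0 + 1 = 1.
  i=1: a_1=3, p_1 = 3*2 + 1 = 7, q_1 = 3*1 + 0 = 3.
  i=2: a_2=10, p_2 = 10*7 + 2 = 72, q_2 = 10*3 + 1 = 31.
  i=3: a_3=8, p_3 = 8*72 + 7 = 583, q_3 = 8*31 + 3 = 251.
  i=4: a_4=9, p_4 = 9*583 + 72 = 5319, q_4 = 9*251 + 31 = 2290.
  i=5: a_5=12, p_5 = 12*5319 + 583 = 64411, q_5 = 12*2290 + 251 = 27731.
  i=6: a_6=10, p_6 = 10*64411 + 5319 = 649429, q_6 = 10*27731 + 2290 = 279600.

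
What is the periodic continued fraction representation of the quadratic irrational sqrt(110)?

Write x_i = (sqrt(110) + m_i)/d_i with (m_0, d_0) = (0, 1). a_0 = floor(sqrt(110)) = 10, since 10^2 = 100 <= 110 < 121 = 11^2.
Iterate m_{i+1} = d_i*a_i - m_i, d_{i+1} = (110 - m_{i+1}^2)/d_i, a_{i+1} = floor((a_0 + m_{i+1})/d_{i+1}):
  m_1 = 1*10 - 0 = 10, d_1 = (110 - 10^2)/1 = 10/1 = 10, a_1 = floor((10 + 10)/10) = 2.
  m_2 = 10*2 - 10 = 10, d_2 = (110 - 10^2)/10 = 10/10 = 1, a_2 = floor((10 + 10)/1) = 20.
  m_3 = 1*20 - 10 = 10, d_3 = (110 - 10^2)/1 = 10/1 = 10: (m_3, d_3) = (m_1, d_1) = (10, 10), so from here the quotients repeat a_1, a_2; the period length is 2.
Hence the expansion of sqrt(110) is a_0 = 10 followed by the repeating block 2, 20 (period 2).

[10; (2, 20)]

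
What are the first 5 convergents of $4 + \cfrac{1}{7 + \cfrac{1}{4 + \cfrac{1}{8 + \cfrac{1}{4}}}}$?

4/1, 29/7, 120/29, 989/239, 4076/985

Using the convergent recurrence p_i = a_i*p_{i-1} + p_{i-2}, q_i = a_i*q_{i-1} + q_{i-2} with p_{-2}=0, p_{-1}=1, q_{-2}=1, q_{-1}=0:
  i=0: a_0=4, p_0 = 4*1 + 0 = 4, q_0 = 4*0 + 1 = 1.
  i=1: a_1=7, p_1 = 7*4 + 1 = 29, q_1 = 7*1 + 0 = 7.
  i=2: a_2=4, p_2 = 4*29 + 4 = 120, q_2 = 4*7 + 1 = 29.
  i=3: a_3=8, p_3 = 8*120 + 29 = 989, q_3 = 8*29 + 7 = 239.
  i=4: a_4=4, p_4 = 4*989 + 120 = 4076, q_4 = 4*239 + 29 = 985.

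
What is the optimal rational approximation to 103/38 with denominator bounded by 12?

Expand x = 103/38 as a continued fraction with the Euclidean algorithm:
  103 = 2*38 + 27, so a_0 = 2.
  38 = 1*27 + 11, so a_1 = 1.
  27 = 2*11 + 5, so a_2 = 2.
  11 = 2*5 + 1, so a_3 = 2.
  5 = 5*1 + 0, so a_4 = 5.
so x = [2; 1, 2, 2, 5].
Convergents (p_i = a_i*p_{i-1} + p_{i-2}, q_i = a_i*q_{i-1} + q_{i-2} with p_{-2}=0, p_{-1}=1, q_{-2}=1, q_{-1}=0), until the denominator exceeds 12:
  i=0: a_0=2, p_0 = 2*1 + 0 = 2, q_0 = 2*0 + 1 = 1.
  i=1: a_1=1, p_1 = 1*2 + 1 = 3, q_1 = 1*1 + 0 = 1.
  i=2: a_2=2, p_2 = 2*3 + 2 = 8, q_2 = 2*1 + 1 = 3.
  i=3: a_3=2, p_3 = 2*8 + 3 = 19, q_3 = 2*3 + 1 = 7.
  i=4: a_4=5, p_4 = 5*19 + 8 = 103, q_4 = 5*7 + 3 = 38.
q_4 = 38 > 12, so the last convergent with denominator <= 12 is p_3/q_3 = 19/7.
The closest fraction with denominator <= 12 is either p_3/q_3 or the intermediate fraction (k*p_3 + p_2)/(k*q_3 + q_2) with the largest k >= 1 whose denominator stays <= 12; these approach x as k grows, and every other convergent or intermediate fraction in range is farther away.
Largest k: floor((12 - q_2)/q_3) = floor((12 - 3)/7) = 1.
That gives (1*19 + 8)/(1*7 + 3) = 27/10.
Compare the errors: |x - 19/7| = |103*7 - 19*38|/(38*7) = 1/266, and |x - 27/10| = |103*10 - 27*38|/(38*10) = 4/380.
Cross-multiplying, 1*380 = 380 < 1064 = 4*266, so 1/266 is smaller: the convergent 19/7 is closer to x than 27/10.

19/7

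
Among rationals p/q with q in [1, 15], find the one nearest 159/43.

37/10

Expand x = 159/43 as a continued fraction with the Euclidean algorithm:
  159 = 3*43 + 30, so a_0 = 3.
  43 = 1*30 + 13, so a_1 = 1.
  30 = 2*13 + 4, so a_2 = 2.
  13 = 3*4 + 1, so a_3 = 3.
  4 = 4*1 + 0, so a_4 = 4.
so x = [3; 1, 2, 3, 4].
Convergents (p_i = a_i*p_{i-1} + p_{i-2}, q_i = a_i*q_{i-1} + q_{i-2} with p_{-2}=0, p_{-1}=1, q_{-2}=1, q_{-1}=0), until the denominator exceeds 15:
  i=0: a_0=3, p_0 = 3*1 + 0 = 3, q_0 = 3*0 + 1 = 1.
  i=1: a_1=1, p_1 = 1*3 + 1 = 4, q_1 = 1*1 + 0 = 1.
  i=2: a_2=2, p_2 = 2*4 + 3 = 11, q_2 = 2*1 + 1 = 3.
  i=3: a_3=3, p_3 = 3*11 + 4 = 37, q_3 = 3*3 + 1 = 10.
  i=4: a_4=4, p_4 = 4*37 + 11 = 159, q_4 = 4*10 + 3 = 43.
q_4 = 43 > 15, so the last convergent with denominator <= 15 is p_3/q_3 = 37/10.
The closest fraction with denominator <= 15 is either p_3/q_3 or the intermediate fraction (k*p_3 + p_2)/(k*q_3 + q_2) with the largest k >= 1 whose denominator stays <= 15; these approach x as k grows, and every other convergent or intermediate fraction in range is farther away.
Largest k: floor((15 - q_2)/q_3) = floor((15 - 3)/10) = 1.
That gives (1*37 + 11)/(1*10 + 3) = 48/13.
Compare the errors: |x - 37/10| = |159*10 - 37*43|/(43*10) = 1/430, and |x - 48/13| = |159*13 - 48*43|/(43*13) = 3/559.
Cross-multiplying, 1*559 = 559 < 1290 = 3*430, so 1/430 is smaller: the convergent 37/10 is closer to x than 48/13.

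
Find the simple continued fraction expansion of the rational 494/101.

[4; 1, 8, 5, 2]

Run the Euclidean algorithm on 494 and 101; the successive quotients are the partial quotients a_0, a_1, ... (each step inverts the fractional part left over by the previous one):
  494 = 4*101 + 90, so a_0 = 4.
  101 = 1*90 + 11, so a_1 = 1.
  90 = 8*11 + 2, so a_2 = 8.
  11 = 5*2 + 1, so a_3 = 5.
  2 = 2*1 + 0, so a_4 = 2.
The remainder reaches 0 after 5 divisions, so the expansion has 5 partial quotients, read off in order.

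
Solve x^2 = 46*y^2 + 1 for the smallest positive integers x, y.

(x, y) = (24335, 3588)

First expand sqrt(46) as a continued fraction. With x_i = (sqrt(46) + m_i)/d_i and (m_0, d_0) = (0, 1): a_0 = floor(sqrt(46)) = 6, since 6^2 = 36 <= 46 < 49 = 7^2.
Iterate m_{i+1} = d_i*a_i - m_i, d_{i+1} = (46 - m_{i+1}^2)/d_i, a_{i+1} = floor((a_0 + m_{i+1})/d_{i+1}):
  m_1 = 1*6 - 0 = 6, d_1 = (46 - 6^2)/1 = 10/1 = 10, a_1 = floor((6 + 6)/10) = 1.
  m_2 = 10*1 - 6 = 4, d_2 = (46 - 4^2)/10 = 30/10 = 3, a_2 = floor((6 + 4)/3) = 3.
  m_3 = 3*3 - 4 = 5, d_3 = (46 - 5^2)/3 = 21/3 = 7, a_3 = floor((6 + 5)/7) = 1.
  m_4 = 7*1 - 5 = 2, d_4 = (46 - 2^2)/7 = 42/7 = 6, a_4 = floor((6 + 2)/6) = 1.
  m_5 = 6*1 - 2 = 4, d_5 = (46 - 4^2)/6 = 30/6 = 5, a_5 = floor((6 + 4)/5) = 2.
  m_6 = 5*2 - 4 = 6, d_6 = (46 - 6^2)/5 = 10/5 = 2, a_6 = floor((6 + 6)/2) = 6.
  m_7 = 2*6 - 6 = 6, d_7 = (46 - 6^2)/2 = 10/2 = 5, a_7 = floor((6 + 6)/5) = 2.
  m_8 = 5*2 - 6 = 4, d_8 = (46 - 4^2)/5 = 30/5 = 6, a_8 = floor((6 + 4)/6) = 1.
  m_9 = 6*1 - 4 = 2, d_9 = (46 - 2^2)/6 = 42/6 = 7, a_9 = floor((6 + 2)/7) = 1.
  m_10 = 7*1 - 2 = 5, d_10 = (46 - 5^2)/7 = 21/7 = 3, a_10 = floor((6 + 5)/3) = 3.
  m_11 = 3*3 - 5 = 4, d_11 = (46 - 4^2)/3 = 30/3 = 10, a_11 = floor((6 + 4)/10) = 1.
  m_12 = 10*1 - 4 = 6, d_12 = (46 - 6^2)/10 = 10/10 = 1, a_12 = floor((6 + 6)/1) = 12.
  m_13 = 1*12 - 6 = 6, d_13 = (46 - 6^2)/1 = 10/1 = 10: (m_13, d_13) = (m_1, d_1) = (6, 10), so from here the quotients repeat a_1, ..., a_12; the period length is 12.
So sqrt(46) = [6; (1, 3, 1, 1, 2, 6, 2, 1, 1, 3, 1, 12)] with period length k = 12.
k is even, so the fundamental solution of x^2 - 46y^2 = 1 is (p_{k-1}, q_{k-1}) = (p_11, q_11); compute convergents through index 11.
Convergents (p_i = a_i*p_{i-1} + p_{i-2}, q_i = a_i*q_{i-1} + q_{i-2} with p_{-2}=0, p_{-1}=1, q_{-2}=1, q_{-1}=0):
  i=0: a_0=6, p_0 = 6*1 + 0 = 6, q_0 = 6*0 + 1 = 1.
  i=1: a_1=1, p_1 = 1*6 + 1 = 7, q_1 = 1*1 + 0 = 1.
  i=2: a_2=3, p_2 = 3*7 + 6 = 27, q_2 = 3*1 + 1 = 4.
  i=3: a_3=1, p_3 = 1*27 + 7 = 34, q_3 = 1*4 + 1 = 5.
  i=4: a_4=1, p_4 = 1*34 + 27 = 61, q_4 = 1*5 + 4 = 9.
  i=5: a_5=2, p_5 = 2*61 + 34 = 156, q_5 = 2*9 + 5 = 23.
  i=6: a_6=6, p_6 = 6*156 + 61 = 997, q_6 = 6*23 + 9 = 147.
  i=7: a_7=2, p_7 = 2*997 + 156 = 2150, q_7 = 2*147 + 23 = 317.
  i=8: a_8=1, p_8 = 1*2150 + 997 = 3147, q_8 = 1*317 + 147 = 464.
  i=9: a_9=1, p_9 = 1*3147 + 2150 = 5297, q_9 = 1*464 + 317 = 781.
  i=10: a_10=3, p_10 = 3*5297 + 3147 = 19038, q_10 = 3*781 + 464 = 2807.
  i=11: a_11=1, p_11 = 1*19038 + 5297 = 24335, q_11 = 1*2807 + 781 = 3588.
Check: 24335^2 - 46*3588^2 = 592192225 - 592192224 = 1, so (x, y) = (24335, 3588) solves the equation, and by the theorem it is the least positive solution.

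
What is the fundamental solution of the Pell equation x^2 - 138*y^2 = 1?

(x, y) = (47, 4)

First expand sqrt(138) as a continued fraction. With x_i = (sqrt(138) + m_i)/d_i and (m_0, d_0) = (0, 1): a_0 = floor(sqrt(138)) = 11, since 11^2 = 121 <= 138 < 144 = 12^2.
Iterate m_{i+1} = d_i*a_i - m_i, d_{i+1} = (138 - m_{i+1}^2)/d_i, a_{i+1} = floor((a_0 + m_{i+1})/d_{i+1}):
  m_1 = 1*11 - 0 = 11, d_1 = (138 - 11^2)/1 = 17/1 = 17, a_1 = floor((11 + 11)/17) = 1.
  m_2 = 17*1 - 11 = 6, d_2 = (138 - 6^2)/17 = 102/17 = 6, a_2 = floor((11 + 6)/6) = 2.
  m_3 = 6*2 - 6 = 6, d_3 = (138 - 6^2)/6 = 102/6 = 17, a_3 = floor((11 + 6)/17) = 1.
  m_4 = 17*1 - 6 = 11, d_4 = (138 - 11^2)/17 = 17/17 = 1, a_4 = floor((11 + 11)/1) = 22.
  m_5 = 1*22 - 11 = 11, d_5 = (138 - 11^2)/1 = 17/1 = 17: (m_5, d_5) = (m_1, d_1) = (11, 17), so from here the quotients repeat a_1, ..., a_4; the period length is 4.
So sqrt(138) = [11; (1, 2, 1, 22)] with period length k = 4.
k is even, so the fundamental solution of x^2 - 138y^2 = 1 is (p_{k-1}, q_{k-1}) = (p_3, q_3); compute convergents through index 3.
Convergents (p_i = a_i*p_{i-1} + p_{i-2}, q_i = a_i*q_{i-1} + q_{i-2} with p_{-2}=0, p_{-1}=1, q_{-2}=1, q_{-1}=0):
  i=0: a_0=11, p_0 = 11*1 + 0 = 11, q_0 = 11*0 + 1 = 1.
  i=1: a_1=1, p_1 = 1*11 + 1 = 12, q_1 = 1*1 + 0 = 1.
  i=2: a_2=2, p_2 = 2*12 + 11 = 35, q_2 = 2*1 + 1 = 3.
  i=3: a_3=1, p_3 = 1*35 + 12 = 47, q_3 = 1*3 + 1 = 4.
Check: 47^2 - 138*4^2 = 2209 - 2208 = 1, so (x, y) = (47, 4) solves the equation, and by the theorem it is the least positive solution.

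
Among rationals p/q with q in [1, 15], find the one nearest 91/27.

27/8

Expand x = 91/27 as a continued fraction with the Euclidean algorithm:
  91 = 3*27 + 10, so a_0 = 3.
  27 = 2*10 + 7, so a_1 = 2.
  10 = 1*7 + 3, so a_2 = 1.
  7 = 2*3 + 1, so a_3 = 2.
  3 = 3*1 + 0, so a_4 = 3.
so x = [3; 2, 1, 2, 3].
Convergents (p_i = a_i*p_{i-1} + p_{i-2}, q_i = a_i*q_{i-1} + q_{i-2} with p_{-2}=0, p_{-1}=1, q_{-2}=1, q_{-1}=0), until the denominator exceeds 15:
  i=0: a_0=3, p_0 = 3*1 + 0 = 3, q_0 = 3*0 + 1 = 1.
  i=1: a_1=2, p_1 = 2*3 + 1 = 7, q_1 = 2*1 + 0 = 2.
  i=2: a_2=1, p_2 = 1*7 + 3 = 10, q_2 = 1*2 + 1 = 3.
  i=3: a_3=2, p_3 = 2*10 + 7 = 27, q_3 = 2*3 + 2 = 8.
  i=4: a_4=3, p_4 = 3*27 + 10 = 91, q_4 = 3*8 + 3 = 27.
q_4 = 27 > 15, so the last convergent with denominator <= 15 is p_3/q_3 = 27/8.
The closest fraction with denominator <= 15 is either p_3/q_3 or the intermediate fraction (k*p_3 + p_2)/(k*q_3 + q_2) with the largest k >= 1 whose denominator stays <= 15; these approach x as k grows, and every other convergent or intermediate fraction in range is farther away.
Largest k: floor((15 - q_2)/q_3) = floor((15 - 3)/8) = 1.
That gives (1*27 + 10)/(1*8 + 3) = 37/11.
Compare the errors: |x - 27/8| = |91*8 - 27*27|/(27*8) = 1/216, and |x - 37/11| = |91*11 - 37*27|/(27*11) = 2/297.
Cross-multiplying, 1*297 = 297 < 432 = 2*216, so 1/216 is smaller: the convergent 27/8 is closer to x than 37/11.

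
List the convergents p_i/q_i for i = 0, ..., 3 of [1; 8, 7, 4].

1/1, 9/8, 64/57, 265/236

Using the convergent recurrence p_i = a_i*p_{i-1} + p_{i-2}, q_i = a_i*q_{i-1} + q_{i-2} with p_{-2}=0, p_{-1}=1, q_{-2}=1, q_{-1}=0:
  i=0: a_0=1, p_0 = 1*1 + 0 = 1, q_0 = 1*0 + 1 = 1.
  i=1: a_1=8, p_1 = 8*1 + 1 = 9, q_1 = 8*1 + 0 = 8.
  i=2: a_2=7, p_2 = 7*9 + 1 = 64, q_2 = 7*8 + 1 = 57.
  i=3: a_3=4, p_3 = 4*64 + 9 = 265, q_3 = 4*57 + 8 = 236.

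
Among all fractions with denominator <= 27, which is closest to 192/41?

103/22

Expand x = 192/41 as a continued fraction with the Euclidean algorithm:
  192 = 4*41 + 28, so a_0 = 4.
  41 = 1*28 + 13, so a_1 = 1.
  28 = 2*13 + 2, so a_2 = 2.
  13 = 6*2 + 1, so a_3 = 6.
  2 = 2*1 + 0, so a_4 = 2.
so x = [4; 1, 2, 6, 2].
Convergents (p_i = a_i*p_{i-1} + p_{i-2}, q_i = a_i*q_{i-1} + q_{i-2} with p_{-2}=0, p_{-1}=1, q_{-2}=1, q_{-1}=0), until the denominator exceeds 27:
  i=0: a_0=4, p_0 = 4*1 + 0 = 4, q_0 = 4*0 + 1 = 1.
  i=1: a_1=1, p_1 = 1*4 + 1 = 5, q_1 = 1*1 + 0 = 1.
  i=2: a_2=2, p_2 = 2*5 + 4 = 14, q_2 = 2*1 + 1 = 3.
  i=3: a_3=6, p_3 = 6*14 + 5 = 89, q_3 = 6*3 + 1 = 19.
  i=4: a_4=2, p_4 = 2*89 + 14 = 192, q_4 = 2*19 + 3 = 41.
q_4 = 41 > 27, so the last convergent with denominator <= 27 is p_3/q_3 = 89/19.
The closest fraction with denominator <= 27 is either p_3/q_3 or the intermediate fraction (k*p_3 + p_2)/(k*q_3 + q_2) with the largest k >= 1 whose denominator stays <= 27; these approach x as k grows, and every other convergent or intermediate fraction in range is farther away.
Largest k: floor((27 - q_2)/q_3) = floor((27 - 3)/19) = 1.
That gives (1*89 + 14)/(1*19 + 3) = 103/22.
Compare the errors: |x - 89/19| = |192*19 - 89*41|/(41*19) = 1/779, and |x - 103/22| = |192*22 - 103*41|/(41*22) = 1/902.
Cross-multiplying, 1*779 = 779 < 902 = 1*902, so 1/902 is smaller: the intermediate fraction 103/22 is closer to x than 89/19.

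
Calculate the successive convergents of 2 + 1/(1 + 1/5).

2/1, 3/1, 17/6

Using the convergent recurrence p_i = a_i*p_{i-1} + p_{i-2}, q_i = a_i*q_{i-1} + q_{i-2} with p_{-2}=0, p_{-1}=1, q_{-2}=1, q_{-1}=0:
  i=0: a_0=2, p_0 = 2*1 + 0 = 2, q_0 = 2*0 + 1 = 1.
  i=1: a_1=1, p_1 = 1*2 + 1 = 3, q_1 = 1*1 + 0 = 1.
  i=2: a_2=5, p_2 = 5*3 + 2 = 17, q_2 = 5*1 + 1 = 6.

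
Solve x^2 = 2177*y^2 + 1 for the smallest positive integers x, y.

First expand sqrt(2177) as a continued fraction. With x_i = (sqrt(2177) + m_i)/d_i and (m_0, d_0) = (0, 1): a_0 = floor(sqrt(2177)) = 46, since 46^2 = 2116 <= 2177 < 2209 = 47^2.
Iterate m_{i+1} = d_i*a_i - m_i, d_{i+1} = (2177 - m_{i+1}^2)/d_i, a_{i+1} = floor((a_0 + m_{i+1})/d_{i+1}):
  m_1 = 1*46 - 0 = 46, d_1 = (2177 - 46^2)/1 = 61/1 = 61, a_1 = floor((46 + 46)/61) = 1.
  m_2 = 61*1 - 46 = 15, d_2 = (2177 - 15^2)/61 = 1952/61 = 32, a_2 = floor((46 + 15)/32) = 1.
  m_3 = 32*1 - 15 = 17, d_3 = (2177 - 17^2)/32 = 1888/32 = 59, a_3 = floor((46 + 17)/59) = 1.
  m_4 = 59*1 - 17 = 42, d_4 = (2177 - 42^2)/59 = 413/59 = 7, a_4 = floor((46 + 42)/7) = 12.
  m_5 = 7*12 - 42 = 42, d_5 = (2177 - 42^2)/7 = 413/7 = 59, a_5 = floor((46 + 42)/59) = 1.
  m_6 = 59*1 - 42 = 17, d_6 = (2177 - 17^2)/59 = 1888/59 = 32, a_6 = floor((46 + 17)/32) = 1.
  m_7 = 32*1 - 17 = 15, d_7 = (2177 - 15^2)/32 = 1952/32 = 61, a_7 = floor((46 + 15)/61) = 1.
  m_8 = 61*1 - 15 = 46, d_8 = (2177 - 46^2)/61 = 61/61 = 1, a_8 = floor((46 + 46)/1) = 92.
  m_9 = 1*92 - 46 = 46, d_9 = (2177 - 46^2)/1 = 61/1 = 61: (m_9, d_9) = (m_1, d_1) = (46, 61), so from here the quotients repeat a_1, ..., a_8; the period length is 8.
So sqrt(2177) = [46; (1, 1, 1, 12, 1, 1, 1, 92)] with period length k = 8.
k is even, so the fundamental solution of x^2 - 2177y^2 = 1 is (p_{k-1}, q_{k-1}) = (p_7, q_7); compute convergents through index 7.
Convergents (p_i = a_i*p_{i-1} + p_{i-2}, q_i = a_i*q_{i-1} + q_{i-2} with p_{-2}=0, p_{-1}=1, q_{-2}=1, q_{-1}=0):
  i=0: a_0=46, p_0 = 46*1 + 0 = 46, q_0 = 46*0 + 1 = 1.
  i=1: a_1=1, p_1 = 1*46 + 1 = 47, q_1 = 1*1 + 0 = 1.
  i=2: a_2=1, p_2 = 1*47 + 46 = 93, q_2 = 1*1 + 1 = 2.
  i=3: a_3=1, p_3 = 1*93 + 47 = 140, q_3 = 1*2 + 1 = 3.
  i=4: a_4=12, p_4 = 12*140 + 93 = 1773, q_4 = 12*3 + 2 = 38.
  i=5: a_5=1, p_5 = 1*1773 + 140 = 1913, q_5 = 1*38 + 3 = 41.
  i=6: a_6=1, p_6 = 1*1913 + 1773 = 3686, q_6 = 1*41 + 38 = 79.
  i=7: a_7=1, p_7 = 1*3686 + 1913 = 5599, q_7 = 1*79 + 41 = 120.
Check: 5599^2 - 2177*120^2 = 31348801 - 31348800 = 1, so (x, y) = (5599, 120) solves the equation, and by the theorem it is the least positive solution.

(x, y) = (5599, 120)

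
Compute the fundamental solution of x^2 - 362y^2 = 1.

First expand sqrt(362) as a continued fraction. With x_i = (sqrt(362) + m_i)/d_i and (m_0, d_0) = (0, 1): a_0 = floor(sqrt(362)) = 19, since 19^2 = 361 <= 362 < 400 = 20^2.
Iterate m_{i+1} = d_i*a_i - m_i, d_{i+1} = (362 - m_{i+1}^2)/d_i, a_{i+1} = floor((a_0 + m_{i+1})/d_{i+1}):
  m_1 = 1*19 - 0 = 19, d_1 = (362 - 19^2)/1 = 1/1 = 1, a_1 = floor((19 + 19)/1) = 38.
  m_2 = 1*38 - 19 = 19, d_2 = (362 - 19^2)/1 = 1/1 = 1: (m_2, d_2) = (m_1, d_1) = (19, 1), so from here the quotient a_1 repeats; the period length is 1.
So sqrt(362) = [19; (38)] with period length k = 1.
k is odd, so (p_{k-1}, q_{k-1}) only solves x^2 - 362y^2 = -1 and the fundamental solution of x^2 - 362y^2 = 1 is (p_{2k-1}, q_{2k-1}) = (p_1, q_1); compute convergents through index 1, running through the period twice.
Convergents (p_i = a_i*p_{i-1} + p_{i-2}, q_i = a_i*q_{i-1} + q_{i-2} with p_{-2}=0, p_{-1}=1, q_{-2}=1, q_{-1}=0):
  i=0: a_0=19, p_0 = 19*1 + 0 = 19, q_0 = 19*0 + 1 = 1.
  i=1: a_1=38, p_1 = 38*19 + 1 = 723, q_1 = 38*1 + 0 = 38.
Indeed p_0^2 - 362*q_0^2 = 361 - 362 = -1, not +1.
Check: 723^2 - 362*38^2 = 522729 - 522728 = 1, so (x, y) = (723, 38) solves the equation, and by the theorem it is the least positive solution.

(x, y) = (723, 38)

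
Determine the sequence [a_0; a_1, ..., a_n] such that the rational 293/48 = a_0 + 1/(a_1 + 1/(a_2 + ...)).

Run the Euclidean algorithm on 293 and 48; the successive quotients are the partial quotients a_0, a_1, ... (each step inverts the fractional part left over by the previous one):
  293 = 6*48 + 5, so a_0 = 6.
  48 = 9*5 + 3, so a_1 = 9.
  5 = 1*3 + 2, so a_2 = 1.
  3 = 1*2 + 1, so a_3 = 1.
  2 = 2*1 + 0, so a_4 = 2.
The remainder reaches 0 after 5 divisions, so the expansion has 5 partial quotients, read off in order.

[6; 9, 1, 1, 2]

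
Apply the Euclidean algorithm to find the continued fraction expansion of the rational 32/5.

Run the Euclidean algorithm on 32 and 5; the successive quotients are the partial quotients a_0, a_1, ... (each step inverts the fractional part left over by the previous one):
  32 = 6*5 + 2, so a_0 = 6.
  5 = 2*2 + 1, so a_1 = 2.
  2 = 2*1 + 0, so a_2 = 2.
The remainder reaches 0 after 3 divisions, so the expansion has 3 partial quotients, read off in order.

[6; 2, 2]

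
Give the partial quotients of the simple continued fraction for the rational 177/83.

Run the Euclidean algorithm on 177 and 83; the successive quotients are the partial quotients a_0, a_1, ... (each step inverts the fractional part left over by the previous one):
  177 = 2*83 + 11, so a_0 = 2.
  83 = 7*11 + 6, so a_1 = 7.
  11 = 1*6 + 5, so a_2 = 1.
  6 = 1*5 + 1, so a_3 = 1.
  5 = 5*1 + 0, so a_4 = 5.
The remainder reaches 0 after 5 divisions, so the expansion has 5 partial quotients, read off in order.

[2; 7, 1, 1, 5]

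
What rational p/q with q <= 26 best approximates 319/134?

50/21

Expand x = 319/134 as a continued fraction with the Euclidean algorithm:
  319 = 2*134 + 51, so a_0 = 2.
  134 = 2*51 + 32, so a_1 = 2.
  51 = 1*32 + 19, so a_2 = 1.
  32 = 1*19 + 13, so a_3 = 1.
  19 = 1*13 + 6, so a_4 = 1.
  13 = 2*6 + 1, so a_5 = 2.
  6 = 6*1 + 0, so a_6 = 6.
so x = [2; 2, 1, 1, 1, 2, 6].
Convergents (p_i = a_i*p_{i-1} + p_{i-2}, q_i = a_i*q_{i-1} + q_{i-2} with p_{-2}=0, p_{-1}=1, q_{-2}=1, q_{-1}=0), until the denominator exceeds 26:
  i=0: a_0=2, p_0 = 2*1 + 0 = 2, q_0 = 2*0 + 1 = 1.
  i=1: a_1=2, p_1 = 2*2 + 1 = 5, q_1 = 2*1 + 0 = 2.
  i=2: a_2=1, p_2 = 1*5 + 2 = 7, q_2 = 1*2 + 1 = 3.
  i=3: a_3=1, p_3 = 1*7 + 5 = 12, q_3 = 1*3 + 2 = 5.
  i=4: a_4=1, p_4 = 1*12 + 7 = 19, q_4 = 1*5 + 3 = 8.
  i=5: a_5=2, p_5 = 2*19 + 12 = 50, q_5 = 2*8 + 5 = 21.
  i=6: a_6=6, p_6 = 6*50 + 19 = 319, q_6 = 6*21 + 8 = 134.
q_6 = 134 > 26, so the last convergent with denominator <= 26 is p_5/q_5 = 50/21.
The closest fraction with denominator <= 26 is either p_5/q_5 or the intermediate fraction (k*p_5 + p_4)/(k*q_5 + q_4) with the largest k >= 1 whose denominator stays <= 26; these approach x as k grows, and every other convergent or intermediate fraction in range is farther away.
Largest k: floor((26 - q_4)/q_5) = floor((26 - 8)/21) = 0.
Since k = 0, no intermediate fraction beyond p_5/q_5 has denominator <= 26, so the convergent 50/21 is the closest (its error is |319*21 - 50*134|/(134*21) = 1/2814).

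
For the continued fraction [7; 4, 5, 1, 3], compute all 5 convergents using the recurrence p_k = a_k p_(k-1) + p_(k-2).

7/1, 29/4, 152/21, 181/25, 695/96

Using the convergent recurrence p_i = a_i*p_{i-1} + p_{i-2}, q_i = a_i*q_{i-1} + q_{i-2} with p_{-2}=0, p_{-1}=1, q_{-2}=1, q_{-1}=0:
  i=0: a_0=7, p_0 = 7*1 + 0 = 7, q_0 = 7*0 + 1 = 1.
  i=1: a_1=4, p_1 = 4*7 + 1 = 29, q_1 = 4*1 + 0 = 4.
  i=2: a_2=5, p_2 = 5*29 + 7 = 152, q_2 = 5*4 + 1 = 21.
  i=3: a_3=1, p_3 = 1*152 + 29 = 181, q_3 = 1*21 + 4 = 25.
  i=4: a_4=3, p_4 = 3*181 + 152 = 695, q_4 = 3*25 + 21 = 96.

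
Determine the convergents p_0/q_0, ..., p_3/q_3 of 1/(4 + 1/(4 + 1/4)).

Using the convergent recurrence p_i = a_i*p_{i-1} + p_{i-2}, q_i = a_i*q_{i-1} + q_{i-2} with p_{-2}=0, p_{-1}=1, q_{-2}=1, q_{-1}=0:
  i=0: a_0=0, p_0 = 0*1 + 0 = 0, q_0 = 0*0 + 1 = 1.
  i=1: a_1=4, p_1 = 4*0 + 1 = 1, q_1 = 4*1 + 0 = 4.
  i=2: a_2=4, p_2 = 4*1 + 0 = 4, q_2 = 4*4 + 1 = 17.
  i=3: a_3=4, p_3 = 4*4 + 1 = 17, q_3 = 4*17 + 4 = 72.

0/1, 1/4, 4/17, 17/72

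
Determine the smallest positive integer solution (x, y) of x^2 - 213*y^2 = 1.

First expand sqrt(213) as a continued fraction. With x_i = (sqrt(213) + m_i)/d_i and (m_0, d_0) = (0, 1): a_0 = floor(sqrt(213)) = 14, since 14^2 = 196 <= 213 < 225 = 15^2.
Iterate m_{i+1} = d_i*a_i - m_i, d_{i+1} = (213 - m_{i+1}^2)/d_i, a_{i+1} = floor((a_0 + m_{i+1})/d_{i+1}):
  m_1 = 1*14 - 0 = 14, d_1 = (213 - 14^2)/1 = 17/1 = 17, a_1 = floor((14 + 14)/17) = 1.
  m_2 = 17*1 - 14 = 3, d_2 = (213 - 3^2)/17 = 204/17 = 12, a_2 = floor((14 + 3)/12) = 1.
  m_3 = 12*1 - 3 = 9, d_3 = (213 - 9^2)/12 = 132/12 = 11, a_3 = floor((14 + 9)/11) = 2.
  m_4 = 11*2 - 9 = 13, d_4 = (213 - 13^2)/11 = 44/11 = 4, a_4 = floor((14 + 13)/4) = 6.
  m_5 = 4*6 - 13 = 11, d_5 = (213 - 11^2)/4 = 92/4 = 23, a_5 = floor((14 + 11)/23) = 1.
  m_6 = 23*1 - 11 = 12, d_6 = (213 - 12^2)/23 = 69/23 = 3, a_6 = floor((14 + 12)/3) = 8.
  m_7 = 3*8 - 12 = 12, d_7 = (213 - 12^2)/3 = 69/3 = 23, a_7 = floor((14 + 12)/23) = 1.
  m_8 = 23*1 - 12 = 11, d_8 = (213 - 11^2)/23 = 92/23 = 4, a_8 = floor((14 + 11)/4) = 6.
  m_9 = 4*6 - 11 = 13, d_9 = (213 - 13^2)/4 = 44/4 = 11, a_9 = floor((14 + 13)/11) = 2.
  m_10 = 11*2 - 13 = 9, d_10 = (213 - 9^2)/11 = 132/11 = 12, a_10 = floor((14 + 9)/12) = 1.
  m_11 = 12*1 - 9 = 3, d_11 = (213 - 3^2)/12 = 204/12 = 17, a_11 = floor((14 + 3)/17) = 1.
  m_12 = 17*1 - 3 = 14, d_12 = (213 - 14^2)/17 = 17/17 = 1, a_12 = floor((14 + 14)/1) = 28.
  m_13 = 1*28 - 14 = 14, d_13 = (213 - 14^2)/1 = 17/1 = 17: (m_13, d_13) = (m_1, d_1) = (14, 17), so from here the quotients repeat a_1, ..., a_12; the period length is 12.
So sqrt(213) = [14; (1, 1, 2, 6, 1, 8, 1, 6, 2, 1, 1, 28)] with period length k = 12.
k is even, so the fundamental solution of x^2 - 213y^2 = 1 is (p_{k-1}, q_{k-1}) = (p_11, q_11); compute convergents through index 11.
Convergents (p_i = a_i*p_{i-1} + p_{i-2}, q_i = a_i*q_{i-1} + q_{i-2} with p_{-2}=0, p_{-1}=1, q_{-2}=1, q_{-1}=0):
  i=0: a_0=14, p_0 = 14*1 + 0 = 14, q_0 = 14*0 + 1 = 1.
  i=1: a_1=1, p_1 = 1*14 + 1 = 15, q_1 = 1*1 + 0 = 1.
  i=2: a_2=1, p_2 = 1*15 + 14 = 29, q_2 = 1*1 + 1 = 2.
  i=3: a_3=2, p_3 = 2*29 + 15 = 73, q_3 = 2*2 + 1 = 5.
  i=4: a_4=6, p_4 = 6*73 + 29 = 467, q_4 = 6*5 + 2 = 32.
  i=5: a_5=1, p_5 = 1*467 + 73 = 540, q_5 = 1*32 + 5 = 37.
  i=6: a_6=8, p_6 = 8*540 + 467 = 4787, q_6 = 8*37 + 32 = 328.
  i=7: a_7=1, p_7 = 1*4787 + 540 = 5327, q_7 = 1*328 + 37 = 365.
  i=8: a_8=6, p_8 = 6*5327 + 4787 = 36749, q_8 = 6*365 + 328 = 2518.
  i=9: a_9=2, p_9 = 2*36749 + 5327 = 78825, q_9 = 2*2518 + 365 = 5401.
  i=10: a_10=1, p_10 = 1*78825 + 36749 = 115574, q_10 = 1*5401 + 2518 = 7919.
  i=11: a_11=1, p_11 = 1*115574 + 78825 = 194399, q_11 = 1*7919 + 5401 = 13320.
Check: 194399^2 - 213*13320^2 = 37790971201 - 37790971200 = 1, so (x, y) = (194399, 13320) solves the equation, and by the theorem it is the least positive solution.

(x, y) = (194399, 13320)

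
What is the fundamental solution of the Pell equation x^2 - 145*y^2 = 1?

First expand sqrt(145) as a continued fraction. With x_i = (sqrt(145) + m_i)/d_i and (m_0, d_0) = (0, 1): a_0 = floor(sqrt(145)) = 12, since 12^2 = 144 <= 145 < 169 = 13^2.
Iterate m_{i+1} = d_i*a_i - m_i, d_{i+1} = (145 - m_{i+1}^2)/d_i, a_{i+1} = floor((a_0 + m_{i+1})/d_{i+1}):
  m_1 = 1*12 - 0 = 12, d_1 = (145 - 12^2)/1 = 1/1 = 1, a_1 = floor((12 + 12)/1) = 24.
  m_2 = 1*24 - 12 = 12, d_2 = (145 - 12^2)/1 = 1/1 = 1: (m_2, d_2) = (m_1, d_1) = (12, 1), so from here the quotient a_1 repeats; the period length is 1.
So sqrt(145) = [12; (24)] with period length k = 1.
k is odd, so (p_{k-1}, q_{k-1}) only solves x^2 - 145y^2 = -1 and the fundamental solution of x^2 - 145y^2 = 1 is (p_{2k-1}, q_{2k-1}) = (p_1, q_1); compute convergents through index 1, running through the period twice.
Convergents (p_i = a_i*p_{i-1} + p_{i-2}, q_i = a_i*q_{i-1} + q_{i-2} with p_{-2}=0, p_{-1}=1, q_{-2}=1, q_{-1}=0):
  i=0: a_0=12, p_0 = 12*1 + 0 = 12, q_0 = 12*0 + 1 = 1.
  i=1: a_1=24, p_1 = 24*12 + 1 = 289, q_1 = 24*1 + 0 = 24.
Indeed p_0^2 - 145*q_0^2 = 144 - 145 = -1, not +1.
Check: 289^2 - 145*24^2 = 83521 - 83520 = 1, so (x, y) = (289, 24) solves the equation, and by the theorem it is the least positive solution.

(x, y) = (289, 24)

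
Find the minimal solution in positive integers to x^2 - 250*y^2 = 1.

(x, y) = (39480499, 2496966)

First expand sqrt(250) as a continued fraction. With x_i = (sqrt(250) + m_i)/d_i and (m_0, d_0) = (0, 1): a_0 = floor(sqrt(250)) = 15, since 15^2 = 225 <= 250 < 256 = 16^2.
Iterate m_{i+1} = d_i*a_i - m_i, d_{i+1} = (250 - m_{i+1}^2)/d_i, a_{i+1} = floor((a_0 + m_{i+1})/d_{i+1}):
  m_1 = 1*15 - 0 = 15, d_1 = (250 - 15^2)/1 = 25/1 = 25, a_1 = floor((15 + 15)/25) = 1.
  m_2 = 25*1 - 15 = 10, d_2 = (250 - 10^2)/25 = 150/25 = 6, a_2 = floor((15 + 10)/6) = 4.
  m_3 = 6*4 - 10 = 14, d_3 = (250 - 14^2)/6 = 54/6 = 9, a_3 = floor((15 + 14)/9) = 3.
  m_4 = 9*3 - 14 = 13, d_4 = (250 - 13^2)/9 = 81/9 = 9, a_4 = floor((15 + 13)/9) = 3.
  m_5 = 9*3 - 13 = 14, d_5 = (250 - 14^2)/9 = 54/9 = 6, a_5 = floor((15 + 14)/6) = 4.
  m_6 = 6*4 - 14 = 10, d_6 = (250 - 10^2)/6 = 150/6 = 25, a_6 = floor((15 + 10)/25) = 1.
  m_7 = 25*1 - 10 = 15, d_7 = (250 - 15^2)/25 = 25/25 = 1, a_7 = floor((15 + 15)/1) = 30.
  m_8 = 1*30 - 15 = 15, d_8 = (250 - 15^2)/1 = 25/1 = 25: (m_8, d_8) = (m_1, d_1) = (15, 25), so from here the quotients repeat a_1, ..., a_7; the period length is 7.
So sqrt(250) = [15; (1, 4, 3, 3, 4, 1, 30)] with period length k = 7.
k is odd, so (p_{k-1}, q_{k-1}) only solves x^2 - 250y^2 = -1 and the fundamental solution of x^2 - 250y^2 = 1 is (p_{2k-1}, q_{2k-1}) = (p_13, q_13); compute convergents through index 13, running through the period twice.
Convergents (p_i = a_i*p_{i-1} + p_{i-2}, q_i = a_i*q_{i-1} + q_{i-2} with p_{-2}=0, p_{-1}=1, q_{-2}=1, q_{-1}=0):
  i=0: a_0=15, p_0 = 15*1 + 0 = 15, q_0 = 15*0 + 1 = 1.
  i=1: a_1=1, p_1 = 1*15 + 1 = 16, q_1 = 1*1 + 0 = 1.
  i=2: a_2=4, p_2 = 4*16 + 15 = 79, q_2 = 4*1 + 1 = 5.
  i=3: a_3=3, p_3 = 3*79 + 16 = 253, q_3 = 3*5 + 1 = 16.
  i=4: a_4=3, p_4 = 3*253 + 79 = 838, q_4 = 3*16 + 5 = 53.
  i=5: a_5=4, p_5 = 4*838 + 253 = 3605, q_5 = 4*53 + 16 = 228.
  i=6: a_6=1, p_6 = 1*3605 + 838 = 4443, q_6 = 1*228 + 53 = 281.
  i=7: a_7=30, p_7 = 30*4443 + 3605 = 136895, q_7 = 30*281 + 228 = 8658.
  i=8: a_8=1, p_8 = 1*136895 + 4443 = 141338, q_8 = 1*8658 + 281 = 8939.
  i=9: a_9=4, p_9 = 4*141338 + 136895 = 702247, q_9 = 4*8939 + 8658 = 44414.
  i=10: a_10=3, p_10 = 3*702247 + 141338 = 2248079, q_10 = 3*44414 + 8939 = 142181.
  i=11: a_11=3, p_11 = 3*2248079 + 702247 = 7446484, q_11 = 3*142181 + 44414 = 470957.
  i=12: a_12=4, p_12 = 4*7446484 + 2248079 = 32034015, q_12 = 4*470957 + 142181 = 2026009.
  i=13: a_13=1, p_13 = 1*32034015 + 7446484 = 39480499, q_13 = 1*2026009 + 470957 = 2496966.
Indeed p_6^2 - 250*q_6^2 = 19740249 - 19740250 = -1, not +1.
Check: 39480499^2 - 250*2496966^2 = 1558709801289001 - 1558709801289000 = 1, so (x, y) = (39480499, 2496966) solves the equation, and by the theorem it is the least positive solution.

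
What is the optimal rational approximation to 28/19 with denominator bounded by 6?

3/2

Expand x = 28/19 as a continued fraction with the Euclidean algorithm:
  28 = 1*19 + 9, so a_0 = 1.
  19 = 2*9 + 1, so a_1 = 2.
  9 = 9*1 + 0, so a_2 = 9.
so x = [1; 2, 9].
Convergents (p_i = a_i*p_{i-1} + p_{i-2}, q_i = a_i*q_{i-1} + q_{i-2} with p_{-2}=0, p_{-1}=1, q_{-2}=1, q_{-1}=0), until the denominator exceeds 6:
  i=0: a_0=1, p_0 = 1*1 + 0 = 1, q_0 = 1*0 + 1 = 1.
  i=1: a_1=2, p_1 = 2*1 + 1 = 3, q_1 = 2*1 + 0 = 2.
  i=2: a_2=9, p_2 = 9*3 + 1 = 28, q_2 = 9*2 + 1 = 19.
q_2 = 19 > 6, so the last convergent with denominator <= 6 is p_1/q_1 = 3/2.
The closest fraction with denominator <= 6 is either p_1/q_1 or the intermediate fraction (k*p_1 + p_0)/(k*q_1 + q_0) with the largest k >= 1 whose denominator stays <= 6; these approach x as k grows, and every other convergent or intermediate fraction in range is farther away.
Largest k: floor((6 - q_0)/q_1) = floor((6 - 1)/2) = 2.
That gives (2*3 + 1)/(2*2 + 1) = 7/5.
Compare the errors: |x - 3/2| = |28*2 - 3*19|/(19*2) = 1/38, and |x - 7/5| = |28*5 - 7*19|/(19*5) = 7/95.
Cross-multiplying, 1*95 = 95 < 266 = 7*38, so 1/38 is smaller: the convergent 3/2 is closer to x than 7/5.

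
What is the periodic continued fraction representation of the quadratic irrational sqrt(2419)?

[49; (5, 2, 5, 98)]

Write x_i = (sqrt(2419) + m_i)/d_i with (m_0, d_0) = (0, 1). a_0 = floor(sqrt(2419)) = 49, since 49^2 = 2401 <= 2419 < 2500 = 50^2.
Iterate m_{i+1} = d_i*a_i - m_i, d_{i+1} = (2419 - m_{i+1}^2)/d_i, a_{i+1} = floor((a_0 + m_{i+1})/d_{i+1}):
  m_1 = 1*49 - 0 = 49, d_1 = (2419 - 49^2)/1 = 18/1 = 18, a_1 = floor((49 + 49)/18) = 5.
  m_2 = 18*5 - 49 = 41, d_2 = (2419 - 41^2)/18 = 738/18 = 41, a_2 = floor((49 + 41)/41) = 2.
  m_3 = 41*2 - 41 = 41, d_3 = (2419 - 41^2)/41 = 738/41 = 18, a_3 = floor((49 + 41)/18) = 5.
  m_4 = 18*5 - 41 = 49, d_4 = (2419 - 49^2)/18 = 18/18 = 1, a_4 = floor((49 + 49)/1) = 98.
  m_5 = 1*98 - 49 = 49, d_5 = (2419 - 49^2)/1 = 18/1 = 18: (m_5, d_5) = (m_1, d_1) = (49, 18), so from here the quotients repeat a_1, ..., a_4; the period length is 4.
Hence the expansion of sqrt(2419) is a_0 = 49 followed by the repeating block 5, 2, 5, 98 (period 4).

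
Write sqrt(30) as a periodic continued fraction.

[5; (2, 10)]

Write x_i = (sqrt(30) + m_i)/d_i with (m_0, d_0) = (0, 1). a_0 = floor(sqrt(30)) = 5, since 5^2 = 25 <= 30 < 36 = 6^2.
Iterate m_{i+1} = d_i*a_i - m_i, d_{i+1} = (30 - m_{i+1}^2)/d_i, a_{i+1} = floor((a_0 + m_{i+1})/d_{i+1}):
  m_1 = 1*5 - 0 = 5, d_1 = (30 - 5^2)/1 = 5/1 = 5, a_1 = floor((5 + 5)/5) = 2.
  m_2 = 5*2 - 5 = 5, d_2 = (30 - 5^2)/5 = 5/5 = 1, a_2 = floor((5 + 5)/1) = 10.
  m_3 = 1*10 - 5 = 5, d_3 = (30 - 5^2)/1 = 5/1 = 5: (m_3, d_3) = (m_1, d_1) = (5, 5), so from here the quotients repeat a_1, a_2; the period length is 2.
Hence the expansion of sqrt(30) is a_0 = 5 followed by the repeating block 2, 10 (period 2).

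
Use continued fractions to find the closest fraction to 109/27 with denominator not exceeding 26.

Expand x = 109/27 as a continued fraction with the Euclidean algorithm:
  109 = 4*27 + 1, so a_0 = 4.
  27 = 27*1 + 0, so a_1 = 27.
so x = [4; 27].
Convergents (p_i = a_i*p_{i-1} + p_{i-2}, q_i = a_i*q_{i-1} + q_{i-2} with p_{-2}=0, p_{-1}=1, q_{-2}=1, q_{-1}=0), until the denominator exceeds 26:
  i=0: a_0=4, p_0 = 4*1 + 0 = 4, q_0 = 4*0 + 1 = 1.
  i=1: a_1=27, p_1 = 27*4 + 1 = 109, q_1 = 27*1 + 0 = 27.
q_1 = 27 > 26, so the last convergent with denominator <= 26 is p_0/q_0 = 4/1.
The closest fraction with denominator <= 26 is either p_0/q_0 or the intermediate fraction (k*p_0 + p_{-1})/(k*q_0 + q_{-1}) with the largest k >= 1 whose denominator stays <= 26; these approach x as k grows, and every other convergent or intermediate fraction in range is farther away.
Largest k: floor((26 - q_{-1})/q_0) = floor((26 - 0)/1) = 26 (using the seeds p_{-1} = 1, q_{-1} = 0).
That gives (26*4 + 1)/(26*1 + 0) = 105/26.
Compare the errors: |x - 4/1| = |109*1 - 4*27|/(27*1) = 1/27, and |x - 105/26| = |109*26 - 105*27|/(27*26) = 1/702.
Cross-multiplying, 1*27 = 27 < 702 = 1*702, so 1/702 is smaller: the intermediate fraction 105/26 is closer to x than 4/1.

105/26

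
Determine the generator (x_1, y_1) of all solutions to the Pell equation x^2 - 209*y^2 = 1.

(x, y) = (46551, 3220)

First expand sqrt(209) as a continued fraction. With x_i = (sqrt(209) + m_i)/d_i and (m_0, d_0) = (0, 1): a_0 = floor(sqrt(209)) = 14, since 14^2 = 196 <= 209 < 225 = 15^2.
Iterate m_{i+1} = d_i*a_i - m_i, d_{i+1} = (209 - m_{i+1}^2)/d_i, a_{i+1} = floor((a_0 + m_{i+1})/d_{i+1}):
  m_1 = 1*14 - 0 = 14, d_1 = (209 - 14^2)/1 = 13/1 = 13, a_1 = floor((14 + 14)/13) = 2.
  m_2 = 13*2 - 14 = 12, d_2 = (209 - 12^2)/13 = 65/13 = 5, a_2 = floor((14 + 12)/5) = 5.
  m_3 = 5*5 - 12 = 13, d_3 = (209 - 13^2)/5 = 40/5 = 8, a_3 = floor((14 + 13)/8) = 3.
  m_4 = 8*3 - 13 = 11, d_4 = (209 - 11^2)/8 = 88/8 = 11, a_4 = floor((14 + 11)/11) = 2.
  m_5 = 11*2 - 11 = 11, d_5 = (209 - 11^2)/11 = 88/11 = 8, a_5 = floor((14 + 11)/8) = 3.
  m_6 = 8*3 - 11 = 13, d_6 = (209 - 13^2)/8 = 40/8 = 5, a_6 = floor((14 + 13)/5) = 5.
  m_7 = 5*5 - 13 = 12, d_7 = (209 - 12^2)/5 = 65/5 = 13, a_7 = floor((14 + 12)/13) = 2.
  m_8 = 13*2 - 12 = 14, d_8 = (209 - 14^2)/13 = 13/13 = 1, a_8 = floor((14 + 14)/1) = 28.
  m_9 = 1*28 - 14 = 14, d_9 = (209 - 14^2)/1 = 13/1 = 13: (m_9, d_9) = (m_1, d_1) = (14, 13), so from here the quotients repeat a_1, ..., a_8; the period length is 8.
So sqrt(209) = [14; (2, 5, 3, 2, 3, 5, 2, 28)] with period length k = 8.
k is even, so the fundamental solution of x^2 - 209y^2 = 1 is (p_{k-1}, q_{k-1}) = (p_7, q_7); compute convergents through index 7.
Convergents (p_i = a_i*p_{i-1} + p_{i-2}, q_i = a_i*q_{i-1} + q_{i-2} with p_{-2}=0, p_{-1}=1, q_{-2}=1, q_{-1}=0):
  i=0: a_0=14, p_0 = 14*1 + 0 = 14, q_0 = 14*0 + 1 = 1.
  i=1: a_1=2, p_1 = 2*14 + 1 = 29, q_1 = 2*1 + 0 = 2.
  i=2: a_2=5, p_2 = 5*29 + 14 = 159, q_2 = 5*2 + 1 = 11.
  i=3: a_3=3, p_3 = 3*159 + 29 = 506, q_3 = 3*11 + 2 = 35.
  i=4: a_4=2, p_4 = 2*506 + 159 = 1171, q_4 = 2*35 + 11 = 81.
  i=5: a_5=3, p_5 = 3*1171 + 506 = 4019, q_5 = 3*81 + 35 = 278.
  i=6: a_6=5, p_6 = 5*4019 + 1171 = 21266, q_6 = 5*278 + 81 = 1471.
  i=7: a_7=2, p_7 = 2*21266 + 4019 = 46551, q_7 = 2*1471 + 278 = 3220.
Check: 46551^2 - 209*3220^2 = 2166995601 - 2166995600 = 1, so (x, y) = (46551, 3220) solves the equation, and by the theorem it is the least positive solution.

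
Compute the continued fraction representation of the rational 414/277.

Run the Euclidean algorithm on 414 and 277; the successive quotients are the partial quotients a_0, a_1, ... (each step inverts the fractional part left over by the previous one):
  414 = 1*277 + 137, so a_0 = 1.
  277 = 2*137 + 3, so a_1 = 2.
  137 = 45*3 + 2, so a_2 = 45.
  3 = 1*2 + 1, so a_3 = 1.
  2 = 2*1 + 0, so a_4 = 2.
The remainder reaches 0 after 5 divisions, so the expansion has 5 partial quotients, read off in order.

[1; 2, 45, 1, 2]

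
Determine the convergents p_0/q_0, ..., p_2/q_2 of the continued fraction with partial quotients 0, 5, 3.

Using the convergent recurrence p_i = a_i*p_{i-1} + p_{i-2}, q_i = a_i*q_{i-1} + q_{i-2} with p_{-2}=0, p_{-1}=1, q_{-2}=1, q_{-1}=0:
  i=0: a_0=0, p_0 = 0*1 + 0 = 0, q_0 = 0*0 + 1 = 1.
  i=1: a_1=5, p_1 = 5*0 + 1 = 1, q_1 = 5*1 + 0 = 5.
  i=2: a_2=3, p_2 = 3*1 + 0 = 3, q_2 = 3*5 + 1 = 16.

0/1, 1/5, 3/16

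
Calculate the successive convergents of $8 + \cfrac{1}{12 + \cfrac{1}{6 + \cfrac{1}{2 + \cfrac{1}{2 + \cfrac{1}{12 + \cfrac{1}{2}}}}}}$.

Using the convergent recurrence p_i = a_i*p_{i-1} + p_{i-2}, q_i = a_i*q_{i-1} + q_{i-2} with p_{-2}=0, p_{-1}=1, q_{-2}=1, q_{-1}=0:
  i=0: a_0=8, p_0 = 8*1 + 0 = 8, q_0 = 8*0 + 1 = 1.
  i=1: a_1=12, p_1 = 12*8 + 1 = 97, q_1 = 12*1 + 0 = 12.
  i=2: a_2=6, p_2 = 6*97 + 8 = 590, q_2 = 6*12 + 1 = 73.
  i=3: a_3=2, p_3 = 2*590 + 97 = 1277, q_3 = 2*73 + 12 = 158.
  i=4: a_4=2, p_4 = 2*1277 + 590 = 3144, q_4 = 2*158 + 73 = 389.
  i=5: a_5=12, p_5 = 12*3144 + 1277 = 39005, q_5 = 12*389 + 158 = 4826.
  i=6: a_6=2, p_6 = 2*39005 + 3144 = 81154, q_6 = 2*4826 + 389 = 10041.

8/1, 97/12, 590/73, 1277/158, 3144/389, 39005/4826, 81154/10041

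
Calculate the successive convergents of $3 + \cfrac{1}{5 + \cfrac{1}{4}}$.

Using the convergent recurrence p_i = a_i*p_{i-1} + p_{i-2}, q_i = a_i*q_{i-1} + q_{i-2} with p_{-2}=0, p_{-1}=1, q_{-2}=1, q_{-1}=0:
  i=0: a_0=3, p_0 = 3*1 + 0 = 3, q_0 = 3*0 + 1 = 1.
  i=1: a_1=5, p_1 = 5*3 + 1 = 16, q_1 = 5*1 + 0 = 5.
  i=2: a_2=4, p_2 = 4*16 + 3 = 67, q_2 = 4*5 + 1 = 21.

3/1, 16/5, 67/21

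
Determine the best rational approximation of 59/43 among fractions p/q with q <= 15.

11/8

Expand x = 59/43 as a continued fraction with the Euclidean algorithm:
  59 = 1*43 + 16, so a_0 = 1.
  43 = 2*16 + 11, so a_1 = 2.
  16 = 1*11 + 5, so a_2 = 1.
  11 = 2*5 + 1, so a_3 = 2.
  5 = 5*1 + 0, so a_4 = 5.
so x = [1; 2, 1, 2, 5].
Convergents (p_i = a_i*p_{i-1} + p_{i-2}, q_i = a_i*q_{i-1} + q_{i-2} with p_{-2}=0, p_{-1}=1, q_{-2}=1, q_{-1}=0), until the denominator exceeds 15:
  i=0: a_0=1, p_0 = 1*1 + 0 = 1, q_0 = 1*0 + 1 = 1.
  i=1: a_1=2, p_1 = 2*1 + 1 = 3, q_1 = 2*1 + 0 = 2.
  i=2: a_2=1, p_2 = 1*3 + 1 = 4, q_2 = 1*2 + 1 = 3.
  i=3: a_3=2, p_3 = 2*4 + 3 = 11, q_3 = 2*3 + 2 = 8.
  i=4: a_4=5, p_4 = 5*11 + 4 = 59, q_4 = 5*8 + 3 = 43.
q_4 = 43 > 15, so the last convergent with denominator <= 15 is p_3/q_3 = 11/8.
The closest fraction with denominator <= 15 is either p_3/q_3 or the intermediate fraction (k*p_3 + p_2)/(k*q_3 + q_2) with the largest k >= 1 whose denominator stays <= 15; these approach x as k grows, and every other convergent or intermediate fraction in range is farther away.
Largest k: floor((15 - q_2)/q_3) = floor((15 - 3)/8) = 1.
That gives (1*11 + 4)/(1*8 + 3) = 15/11.
Compare the errors: |x - 11/8| = |59*8 - 11*43|/(43*8) = 1/344, and |x - 15/11| = |59*11 - 15*43|/(43*11) = 4/473.
Cross-multiplying, 1*473 = 473 < 1376 = 4*344, so 1/344 is smaller: the convergent 11/8 is closer to x than 15/11.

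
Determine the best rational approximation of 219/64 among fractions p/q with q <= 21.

Expand x = 219/64 as a continued fraction with the Euclidean algorithm:
  219 = 3*64 + 27, so a_0 = 3.
  64 = 2*27 + 10, so a_1 = 2.
  27 = 2*10 + 7, so a_2 = 2.
  10 = 1*7 + 3, so a_3 = 1.
  7 = 2*3 + 1, so a_4 = 2.
  3 = 3*1 + 0, so a_5 = 3.
so x = [3; 2, 2, 1, 2, 3].
Convergents (p_i = a_i*p_{i-1} + p_{i-2}, q_i = a_i*q_{i-1} + q_{i-2} with p_{-2}=0, p_{-1}=1, q_{-2}=1, q_{-1}=0), until the denominator exceeds 21:
  i=0: a_0=3, p_0 = 3*1 + 0 = 3, q_0 = 3*0 + 1 = 1.
  i=1: a_1=2, p_1 = 2*3 + 1 = 7, q_1 = 2*1 + 0 = 2.
  i=2: a_2=2, p_2 = 2*7 + 3 = 17, q_2 = 2*2 + 1 = 5.
  i=3: a_3=1, p_3 = 1*17 + 7 = 24, q_3 = 1*5 + 2 = 7.
  i=4: a_4=2, p_4 = 2*24 + 17 = 65, q_4 = 2*7 + 5 = 19.
  i=5: a_5=3, p_5 = 3*65 + 24 = 219, q_5 = 3*19 + 7 = 64.
q_5 = 64 > 21, so the last convergent with denominator <= 21 is p_4/q_4 = 65/19.
The closest fraction with denominator <= 21 is either p_4/q_4 or the intermediate fraction (k*p_4 + p_3)/(k*q_4 + q_3) with the largest k >= 1 whose denominator stays <= 21; these approach x as k grows, and every other convergent or intermediate fraction in range is farther away.
Largest k: floor((21 - q_3)/q_4) = floor((21 - 7)/19) = 0.
Since k = 0, no intermediate fraction beyond p_4/q_4 has denominator <= 21, so the convergent 65/19 is the closest (its error is |219*19 - 65*64|/(64*19) = 1/1216).

65/19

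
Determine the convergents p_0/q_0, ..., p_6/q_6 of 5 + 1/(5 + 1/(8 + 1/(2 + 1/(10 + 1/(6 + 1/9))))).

5/1, 26/5, 213/41, 452/87, 4733/911, 28850/5553, 264383/50888

Using the convergent recurrence p_i = a_i*p_{i-1} + p_{i-2}, q_i = a_i*q_{i-1} + q_{i-2} with p_{-2}=0, p_{-1}=1, q_{-2}=1, q_{-1}=0:
  i=0: a_0=5, p_0 = 5*1 + 0 = 5, q_0 = 5*0 + 1 = 1.
  i=1: a_1=5, p_1 = 5*5 + 1 = 26, q_1 = 5*1 + 0 = 5.
  i=2: a_2=8, p_2 = 8*26 + 5 = 213, q_2 = 8*5 + 1 = 41.
  i=3: a_3=2, p_3 = 2*213 + 26 = 452, q_3 = 2*41 + 5 = 87.
  i=4: a_4=10, p_4 = 10*452 + 213 = 4733, q_4 = 10*87 + 41 = 911.
  i=5: a_5=6, p_5 = 6*4733 + 452 = 28850, q_5 = 6*911 + 87 = 5553.
  i=6: a_6=9, p_6 = 9*28850 + 4733 = 264383, q_6 = 9*5553 + 911 = 50888.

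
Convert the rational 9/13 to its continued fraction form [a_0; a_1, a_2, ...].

[0; 1, 2, 4]

Run the Euclidean algorithm on 9 and 13; the successive quotients are the partial quotients a_0, a_1, ... (each step inverts the fractional part left over by the previous one):
  9 = 0*13 + 9, so a_0 = 0.
  13 = 1*9 + 4, so a_1 = 1.
  9 = 2*4 + 1, so a_2 = 2.
  4 = 4*1 + 0, so a_3 = 4.
The remainder reaches 0 after 4 divisions, so the expansion has 4 partial quotients, read off in order.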